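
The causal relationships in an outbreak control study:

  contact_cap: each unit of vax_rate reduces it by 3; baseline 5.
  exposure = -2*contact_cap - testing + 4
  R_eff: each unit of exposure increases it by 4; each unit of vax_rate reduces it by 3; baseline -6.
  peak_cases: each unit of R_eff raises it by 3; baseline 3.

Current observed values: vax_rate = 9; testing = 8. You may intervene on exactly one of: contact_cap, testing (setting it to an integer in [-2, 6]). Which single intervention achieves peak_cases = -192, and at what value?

Intervening on contact_cap: with other inputs at their observed values, peak_cases = -24*contact_cap - 144. Solving for -192 gives contact_cap = 2, within [-2, 6].
Intervening on testing: peak_cases = -12*testing + 480. Reaching -192 requires testing = 56, outside [-2, 6].

set contact_cap = 2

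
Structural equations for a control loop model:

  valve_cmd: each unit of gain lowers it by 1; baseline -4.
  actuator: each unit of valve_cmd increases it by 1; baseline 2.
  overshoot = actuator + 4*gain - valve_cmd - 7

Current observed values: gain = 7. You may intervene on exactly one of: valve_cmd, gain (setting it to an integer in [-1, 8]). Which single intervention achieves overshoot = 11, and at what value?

Intervening on valve_cmd: the paths from valve_cmd to overshoot cancel (net effect zero), leaving overshoot = 23; 11 is unreachable this way.
Intervening on gain: with other inputs at their observed values, overshoot = 4*gain - 5. Solving for 11 gives gain = 4, within [-1, 8].

set gain = 4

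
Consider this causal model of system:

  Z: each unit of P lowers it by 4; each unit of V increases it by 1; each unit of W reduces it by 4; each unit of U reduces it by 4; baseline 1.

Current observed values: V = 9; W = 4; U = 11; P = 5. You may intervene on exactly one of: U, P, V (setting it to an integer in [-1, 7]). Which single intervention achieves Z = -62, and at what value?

Intervening on U: Z = -4*U - 26. Reaching -62 requires U = 9, outside [-1, 7].
Intervening on P: with other inputs at their observed values, Z = -4*P - 50. Solving for -62 gives P = 3, within [-1, 7].
Intervening on V: Z = V - 79. Reaching -62 requires V = 17, outside [-1, 7].

set P = 3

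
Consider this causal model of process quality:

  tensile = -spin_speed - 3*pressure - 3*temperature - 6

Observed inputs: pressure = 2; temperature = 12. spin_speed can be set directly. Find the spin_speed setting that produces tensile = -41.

spin_speed = -7

Substituting into the tensile equation gives tensile = -spin_speed - 48.
Solve -spin_speed - 48 = -41: spin_speed = (-41 + 48) / -1 = -7.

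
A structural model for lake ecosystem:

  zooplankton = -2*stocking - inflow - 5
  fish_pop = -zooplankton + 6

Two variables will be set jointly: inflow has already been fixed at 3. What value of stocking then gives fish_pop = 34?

stocking = 10

With inflow held at 3:
Substituting into the zooplankton equation gives zooplankton = -2*stocking - 8.
This gives fish_pop = 2*stocking + 14.
Solve 2*stocking + 14 = 34: stocking = (34 - 14) / 2 = 10.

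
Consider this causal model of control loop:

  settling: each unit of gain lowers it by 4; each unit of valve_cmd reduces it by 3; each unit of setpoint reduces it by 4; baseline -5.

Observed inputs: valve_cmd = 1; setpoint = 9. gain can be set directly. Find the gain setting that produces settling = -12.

Substituting into the settling equation gives settling = -4*gain - 44.
Solve -4*gain - 44 = -12: gain = (-12 + 44) / -4 = -8.

gain = -8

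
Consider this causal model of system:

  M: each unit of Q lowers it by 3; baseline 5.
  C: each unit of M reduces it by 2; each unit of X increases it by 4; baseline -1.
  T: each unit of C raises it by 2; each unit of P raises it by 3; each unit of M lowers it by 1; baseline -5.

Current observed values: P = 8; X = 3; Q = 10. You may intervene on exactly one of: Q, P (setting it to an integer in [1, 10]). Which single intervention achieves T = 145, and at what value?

Intervening on Q: T = 15*Q + 16. Reaching 145 requires Q = 43/5, not an integer.
Intervening on P: with other inputs at their observed values, T = 3*P + 142. Solving for 145 gives P = 1, within [1, 10].

set P = 1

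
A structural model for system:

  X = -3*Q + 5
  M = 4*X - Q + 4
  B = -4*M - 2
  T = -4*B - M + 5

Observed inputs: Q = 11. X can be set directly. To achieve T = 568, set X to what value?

X = 11

Intervening on X fixes its value directly, overriding its dependence on Q.
Substituting into the M equation gives M = 4*X - 7.
Substituting into the B equation gives B = -16*X + 26.
Substituting into the T equation gives T = 60*X - 92.
Solve 60*X - 92 = 568: X = (568 + 92) / 60 = 11.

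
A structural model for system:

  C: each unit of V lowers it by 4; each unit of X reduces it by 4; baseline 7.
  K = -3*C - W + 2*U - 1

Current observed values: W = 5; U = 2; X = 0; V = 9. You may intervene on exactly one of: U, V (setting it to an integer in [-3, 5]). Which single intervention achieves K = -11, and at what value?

Intervening on U: K = 2*U + 81. Reaching -11 requires U = -46, outside [-3, 5].
Intervening on V: with other inputs at their observed values, K = 12*V - 23. Solving for -11 gives V = 1, within [-3, 5].

set V = 1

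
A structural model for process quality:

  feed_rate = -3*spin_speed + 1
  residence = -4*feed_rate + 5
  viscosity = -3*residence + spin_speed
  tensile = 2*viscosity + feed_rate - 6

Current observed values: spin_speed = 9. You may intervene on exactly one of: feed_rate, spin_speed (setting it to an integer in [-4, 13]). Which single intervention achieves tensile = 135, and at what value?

Intervening on feed_rate: tensile = 25*feed_rate - 18. Reaching 135 requires feed_rate = 153/25, not an integer.
Intervening on spin_speed: with other inputs at their observed values, tensile = -73*spin_speed - 11. Solving for 135 gives spin_speed = -2, within [-4, 13].

set spin_speed = -2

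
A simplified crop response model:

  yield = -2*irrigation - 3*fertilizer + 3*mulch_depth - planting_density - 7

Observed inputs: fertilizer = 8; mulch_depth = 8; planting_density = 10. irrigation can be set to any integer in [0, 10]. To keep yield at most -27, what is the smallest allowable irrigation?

irrigation = 5

Substituting into the yield equation gives yield = -2*irrigation - 17.
Require -2*irrigation - 17 ≤ -27, so irrigation ≥ 5.
The smallest integer in [0, 10] satisfying this is 5.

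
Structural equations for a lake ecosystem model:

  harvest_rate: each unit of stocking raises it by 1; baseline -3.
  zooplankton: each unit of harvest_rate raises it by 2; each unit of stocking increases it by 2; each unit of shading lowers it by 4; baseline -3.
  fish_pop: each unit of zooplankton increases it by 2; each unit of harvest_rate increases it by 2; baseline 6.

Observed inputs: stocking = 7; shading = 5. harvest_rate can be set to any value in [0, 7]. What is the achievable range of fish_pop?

-12 to 30

Intervening on harvest_rate fixes its value directly, overriding its dependence on stocking.
Substituting into the zooplankton equation gives zooplankton = 2*harvest_rate - 9.
This gives fish_pop = 6*harvest_rate - 12.
Linear in harvest_rate, so extremes are at the endpoints: harvest_rate = 0 gives fish_pop = -12; harvest_rate = 7 gives fish_pop = 30.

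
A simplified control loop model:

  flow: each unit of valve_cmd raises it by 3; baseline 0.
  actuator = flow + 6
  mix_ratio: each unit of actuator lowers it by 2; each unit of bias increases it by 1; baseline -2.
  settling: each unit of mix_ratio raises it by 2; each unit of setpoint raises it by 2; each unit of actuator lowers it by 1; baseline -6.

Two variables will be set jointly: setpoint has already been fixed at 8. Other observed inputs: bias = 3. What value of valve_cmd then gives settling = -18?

With setpoint held at 8:
Substituting into the actuator equation gives actuator = 3*valve_cmd + 6.
Substituting into the mix_ratio equation gives mix_ratio = -6*valve_cmd - 11.
So settling = -15*valve_cmd - 18.
Solve -15*valve_cmd - 18 = -18: valve_cmd = (-18 + 18) / -15 = 0.

valve_cmd = 0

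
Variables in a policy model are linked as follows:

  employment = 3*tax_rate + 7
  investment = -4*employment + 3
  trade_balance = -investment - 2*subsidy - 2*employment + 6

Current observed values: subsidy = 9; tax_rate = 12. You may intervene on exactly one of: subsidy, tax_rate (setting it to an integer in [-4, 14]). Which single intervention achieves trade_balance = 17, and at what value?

set tax_rate = 3

Intervening on subsidy: trade_balance = -2*subsidy + 89. Reaching 17 requires subsidy = 36, outside [-4, 14].
Intervening on tax_rate: with other inputs at their observed values, trade_balance = 6*tax_rate - 1. Solving for 17 gives tax_rate = 3, within [-4, 14].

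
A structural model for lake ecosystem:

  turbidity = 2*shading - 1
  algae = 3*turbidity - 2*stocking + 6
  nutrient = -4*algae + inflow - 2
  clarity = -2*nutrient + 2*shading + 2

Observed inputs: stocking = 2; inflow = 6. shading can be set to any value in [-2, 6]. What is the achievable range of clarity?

Substituting into the algae equation gives algae = 6*shading - 1.
So nutrient = -24*shading + 8.
Substituting into the clarity equation gives clarity = 50*shading - 14.
Linear in shading, so extremes are at the endpoints: shading = -2 gives clarity = -114; shading = 6 gives clarity = 286.

-114 to 286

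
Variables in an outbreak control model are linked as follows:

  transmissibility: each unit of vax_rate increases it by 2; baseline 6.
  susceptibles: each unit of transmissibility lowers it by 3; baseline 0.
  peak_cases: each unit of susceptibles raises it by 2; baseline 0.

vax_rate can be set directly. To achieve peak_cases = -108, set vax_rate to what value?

vax_rate = 6

Substituting into the susceptibles equation gives susceptibles = -6*vax_rate - 18.
Substituting into the peak_cases equation gives peak_cases = -12*vax_rate - 36.
Solve -12*vax_rate - 36 = -108: vax_rate = (-108 + 36) / -12 = 6.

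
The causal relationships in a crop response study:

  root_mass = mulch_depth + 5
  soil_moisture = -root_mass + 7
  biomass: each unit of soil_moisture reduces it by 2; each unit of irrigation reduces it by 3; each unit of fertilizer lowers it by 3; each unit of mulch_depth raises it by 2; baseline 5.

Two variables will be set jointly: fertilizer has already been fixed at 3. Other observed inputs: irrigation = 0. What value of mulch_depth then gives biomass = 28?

With fertilizer held at 3:
Substituting into the soil_moisture equation gives soil_moisture = -mulch_depth + 2.
This gives biomass = 4*mulch_depth - 8.
Solve 4*mulch_depth - 8 = 28: mulch_depth = (28 + 8) / 4 = 9.

mulch_depth = 9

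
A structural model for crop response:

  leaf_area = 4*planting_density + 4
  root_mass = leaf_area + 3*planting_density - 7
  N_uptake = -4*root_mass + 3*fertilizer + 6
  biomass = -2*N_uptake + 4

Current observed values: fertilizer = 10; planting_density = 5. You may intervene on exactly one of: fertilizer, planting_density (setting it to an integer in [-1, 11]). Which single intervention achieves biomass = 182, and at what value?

Intervening on fertilizer: with other inputs at their observed values, biomass = -6*fertilizer + 248. Solving for 182 gives fertilizer = 11, within [-1, 11].
Intervening on planting_density: biomass = 56*planting_density - 92. Reaching 182 requires planting_density = 137/28, not an integer.

set fertilizer = 11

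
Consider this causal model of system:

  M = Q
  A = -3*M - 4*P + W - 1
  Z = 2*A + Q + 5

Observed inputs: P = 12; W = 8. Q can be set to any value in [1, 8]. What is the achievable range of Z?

Substituting into the A equation gives A = -3*Q - 41.
Substituting into the Z equation gives Z = -5*Q - 77.
Linear in Q, so extremes are at the endpoints: Q = 1 gives Z = -82; Q = 8 gives Z = -117.

-117 to -82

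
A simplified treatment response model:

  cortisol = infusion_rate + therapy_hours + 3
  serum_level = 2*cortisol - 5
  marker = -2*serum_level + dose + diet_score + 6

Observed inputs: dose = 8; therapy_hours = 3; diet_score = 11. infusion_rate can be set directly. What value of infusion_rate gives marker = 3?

Substituting into the cortisol equation gives cortisol = infusion_rate + 6.
This gives serum_level = 2*infusion_rate + 7.
Substituting into the marker equation gives marker = -4*infusion_rate + 11.
Solve -4*infusion_rate + 11 = 3: infusion_rate = (3 - 11) / -4 = 2.

infusion_rate = 2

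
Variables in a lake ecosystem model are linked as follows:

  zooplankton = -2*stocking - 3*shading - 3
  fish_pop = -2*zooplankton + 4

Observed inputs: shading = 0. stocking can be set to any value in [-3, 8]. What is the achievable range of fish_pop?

Substituting into the zooplankton equation gives zooplankton = -2*stocking - 3.
Substituting into the fish_pop equation gives fish_pop = 4*stocking + 10.
Linear in stocking, so extremes are at the endpoints: stocking = -3 gives fish_pop = -2; stocking = 8 gives fish_pop = 42.

-2 to 42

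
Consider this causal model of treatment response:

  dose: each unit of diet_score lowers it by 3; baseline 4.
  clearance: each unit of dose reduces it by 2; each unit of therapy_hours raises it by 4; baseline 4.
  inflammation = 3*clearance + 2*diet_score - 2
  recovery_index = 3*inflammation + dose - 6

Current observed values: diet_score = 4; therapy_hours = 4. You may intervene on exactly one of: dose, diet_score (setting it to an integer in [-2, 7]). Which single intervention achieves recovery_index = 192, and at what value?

Intervening on dose: with other inputs at their observed values, recovery_index = -17*dose + 192. Solving for 192 gives dose = 0, within [-2, 7].
Intervening on diet_score: recovery_index = 57*diet_score + 100. Reaching 192 requires diet_score = 92/57, not an integer.

set dose = 0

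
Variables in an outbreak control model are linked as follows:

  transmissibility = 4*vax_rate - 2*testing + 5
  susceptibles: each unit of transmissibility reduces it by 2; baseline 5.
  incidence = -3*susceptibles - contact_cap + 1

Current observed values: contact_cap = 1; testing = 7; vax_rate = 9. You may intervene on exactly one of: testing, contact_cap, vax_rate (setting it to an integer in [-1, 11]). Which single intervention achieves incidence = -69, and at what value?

set vax_rate = 0

Intervening on testing: incidence = -12*testing + 231. Reaching -69 requires testing = 25, outside [-1, 11].
Intervening on contact_cap: incidence = -contact_cap + 148. Reaching -69 requires contact_cap = 217, outside [-1, 11].
Intervening on vax_rate: with other inputs at their observed values, incidence = 24*vax_rate - 69. Solving for -69 gives vax_rate = 0, within [-1, 11].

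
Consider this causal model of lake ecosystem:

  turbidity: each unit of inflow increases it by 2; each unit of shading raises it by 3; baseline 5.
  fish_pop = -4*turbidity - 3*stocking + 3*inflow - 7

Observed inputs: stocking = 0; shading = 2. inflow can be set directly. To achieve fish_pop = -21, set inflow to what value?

Substituting into the turbidity equation gives turbidity = 2*inflow + 11.
fish_pop becomes -5*inflow - 51.
Solve -5*inflow - 51 = -21: inflow = (-21 + 51) / -5 = -6.

inflow = -6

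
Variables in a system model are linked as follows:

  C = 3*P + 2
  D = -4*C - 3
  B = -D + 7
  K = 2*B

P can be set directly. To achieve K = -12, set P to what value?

Substituting into the D equation gives D = -12*P - 11.
This gives B = 12*P + 18.
Substituting into the K equation gives K = 24*P + 36.
Solve 24*P + 36 = -12: P = (-12 - 36) / 24 = -2.

P = -2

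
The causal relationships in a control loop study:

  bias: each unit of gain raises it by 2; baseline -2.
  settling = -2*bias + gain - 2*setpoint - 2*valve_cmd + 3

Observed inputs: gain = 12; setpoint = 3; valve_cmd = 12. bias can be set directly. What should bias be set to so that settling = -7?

bias = -4

Intervening on bias fixes its value directly, overriding its dependence on gain.
Substituting into the settling equation gives settling = -2*bias - 15.
Solve -2*bias - 15 = -7: bias = (-7 + 15) / -2 = -4.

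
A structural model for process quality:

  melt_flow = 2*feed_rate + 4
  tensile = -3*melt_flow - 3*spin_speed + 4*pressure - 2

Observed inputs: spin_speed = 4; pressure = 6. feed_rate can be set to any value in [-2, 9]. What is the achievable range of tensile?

Substituting into the tensile equation gives tensile = -6*feed_rate - 2.
Linear in feed_rate, so extremes are at the endpoints: feed_rate = -2 gives tensile = 10; feed_rate = 9 gives tensile = -56.

-56 to 10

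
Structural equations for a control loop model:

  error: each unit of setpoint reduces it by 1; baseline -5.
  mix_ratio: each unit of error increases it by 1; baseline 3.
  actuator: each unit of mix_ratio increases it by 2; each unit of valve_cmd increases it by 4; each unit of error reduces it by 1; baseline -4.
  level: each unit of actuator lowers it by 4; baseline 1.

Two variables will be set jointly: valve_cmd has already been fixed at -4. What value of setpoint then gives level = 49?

With valve_cmd held at -4:
Substituting into the mix_ratio equation gives mix_ratio = -setpoint - 2.
This gives actuator = -setpoint - 19.
So level = 4*setpoint + 77.
Solve 4*setpoint + 77 = 49: setpoint = (49 - 77) / 4 = -7.

setpoint = -7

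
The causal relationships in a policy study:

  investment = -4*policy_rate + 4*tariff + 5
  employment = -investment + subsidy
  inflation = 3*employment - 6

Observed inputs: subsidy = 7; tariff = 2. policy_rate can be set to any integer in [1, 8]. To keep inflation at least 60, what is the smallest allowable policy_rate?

policy_rate = 7

Substituting into the investment equation gives investment = -4*policy_rate + 13.
Substituting into the employment equation gives employment = 4*policy_rate - 6.
Substituting into the inflation equation gives inflation = 12*policy_rate - 24.
Require 12*policy_rate - 24 ≥ 60, so policy_rate ≥ 7.
The smallest integer in [1, 8] satisfying this is 7.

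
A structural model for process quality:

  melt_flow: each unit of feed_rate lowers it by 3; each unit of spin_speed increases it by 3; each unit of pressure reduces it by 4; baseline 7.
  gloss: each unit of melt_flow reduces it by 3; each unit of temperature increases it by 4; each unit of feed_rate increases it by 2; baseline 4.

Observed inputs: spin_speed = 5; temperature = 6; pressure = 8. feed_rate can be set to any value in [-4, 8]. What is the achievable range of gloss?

14 to 146

Substituting into the melt_flow equation gives melt_flow = -3*feed_rate - 10.
Substituting into the gloss equation gives gloss = 11*feed_rate + 58.
Linear in feed_rate, so extremes are at the endpoints: feed_rate = -4 gives gloss = 14; feed_rate = 8 gives gloss = 146.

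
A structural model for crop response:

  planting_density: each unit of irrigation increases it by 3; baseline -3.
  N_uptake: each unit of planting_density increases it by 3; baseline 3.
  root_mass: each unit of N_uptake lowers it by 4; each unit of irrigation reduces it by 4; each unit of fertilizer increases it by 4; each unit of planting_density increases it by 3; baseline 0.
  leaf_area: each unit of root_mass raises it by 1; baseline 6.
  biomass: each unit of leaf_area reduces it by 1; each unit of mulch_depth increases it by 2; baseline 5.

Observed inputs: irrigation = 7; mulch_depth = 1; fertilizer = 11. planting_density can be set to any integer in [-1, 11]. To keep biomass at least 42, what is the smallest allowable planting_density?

Intervening on planting_density fixes its value directly, overriding its dependence on irrigation.
Substituting into the root_mass equation gives root_mass = -9*planting_density + 4.
So leaf_area = -9*planting_density + 10.
So biomass = 9*planting_density - 3.
Require 9*planting_density - 3 ≥ 42, so planting_density ≥ 5.
The smallest integer in [-1, 11] satisfying this is 5.

planting_density = 5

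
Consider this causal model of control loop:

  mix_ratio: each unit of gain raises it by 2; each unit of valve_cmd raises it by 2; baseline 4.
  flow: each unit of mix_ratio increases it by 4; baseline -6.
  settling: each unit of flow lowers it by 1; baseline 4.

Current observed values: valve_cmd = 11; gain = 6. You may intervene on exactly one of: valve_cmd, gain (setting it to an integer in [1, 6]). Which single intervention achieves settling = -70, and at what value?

set valve_cmd = 2

Intervening on valve_cmd: with other inputs at their observed values, settling = -8*valve_cmd - 54. Solving for -70 gives valve_cmd = 2, within [1, 6].
Intervening on gain: settling = -8*gain - 94. Reaching -70 requires gain = -3, outside [1, 6].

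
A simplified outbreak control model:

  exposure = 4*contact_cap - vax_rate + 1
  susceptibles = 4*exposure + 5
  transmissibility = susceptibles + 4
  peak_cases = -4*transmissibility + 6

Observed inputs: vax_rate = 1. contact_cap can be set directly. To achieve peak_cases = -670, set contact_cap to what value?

Substituting into the exposure equation gives exposure = 4*contact_cap.
Substituting into the susceptibles equation gives susceptibles = 16*contact_cap + 5.
This gives transmissibility = 16*contact_cap + 9.
peak_cases becomes -64*contact_cap - 30.
Solve -64*contact_cap - 30 = -670: contact_cap = (-670 + 30) / -64 = 10.

contact_cap = 10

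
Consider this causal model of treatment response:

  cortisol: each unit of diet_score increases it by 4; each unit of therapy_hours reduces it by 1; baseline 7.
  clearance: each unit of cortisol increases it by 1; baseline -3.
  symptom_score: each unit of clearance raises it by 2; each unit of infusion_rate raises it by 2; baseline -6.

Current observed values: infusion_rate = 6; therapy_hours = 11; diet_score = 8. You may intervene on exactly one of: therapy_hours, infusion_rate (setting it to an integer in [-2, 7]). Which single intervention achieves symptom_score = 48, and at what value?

set infusion_rate = 2

Intervening on therapy_hours: symptom_score = -2*therapy_hours + 78. Reaching 48 requires therapy_hours = 15, outside [-2, 7].
Intervening on infusion_rate: with other inputs at their observed values, symptom_score = 2*infusion_rate + 44. Solving for 48 gives infusion_rate = 2, within [-2, 7].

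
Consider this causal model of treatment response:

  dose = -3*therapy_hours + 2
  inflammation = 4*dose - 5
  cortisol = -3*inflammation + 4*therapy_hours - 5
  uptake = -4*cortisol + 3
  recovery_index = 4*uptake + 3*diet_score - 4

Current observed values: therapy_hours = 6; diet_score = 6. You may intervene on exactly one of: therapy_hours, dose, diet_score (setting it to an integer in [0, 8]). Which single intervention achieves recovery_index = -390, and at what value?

Intervening on therapy_hours: with other inputs at their observed values, recovery_index = -640*therapy_hours + 250. Solving for -390 gives therapy_hours = 1, within [0, 8].
Intervening on dose: recovery_index = 192*dose - 518. Reaching -390 requires dose = 2/3, not an integer.
Intervening on diet_score: recovery_index = 3*diet_score - 3608. Reaching -390 requires diet_score = 3218/3, not an integer.

set therapy_hours = 1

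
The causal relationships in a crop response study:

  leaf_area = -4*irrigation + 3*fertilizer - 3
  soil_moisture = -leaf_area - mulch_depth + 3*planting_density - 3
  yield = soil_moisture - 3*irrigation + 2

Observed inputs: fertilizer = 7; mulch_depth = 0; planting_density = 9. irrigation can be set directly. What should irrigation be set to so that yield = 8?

Substituting into the leaf_area equation gives leaf_area = -4*irrigation + 18.
Substituting into the soil_moisture equation gives soil_moisture = 4*irrigation + 6.
This gives yield = irrigation + 8.
Solve irrigation + 8 = 8: irrigation = (8 - 8) / 1 = 0.

irrigation = 0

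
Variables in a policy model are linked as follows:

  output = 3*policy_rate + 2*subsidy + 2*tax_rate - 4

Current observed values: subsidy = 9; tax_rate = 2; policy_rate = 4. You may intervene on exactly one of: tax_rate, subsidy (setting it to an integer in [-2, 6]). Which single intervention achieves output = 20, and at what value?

set subsidy = 4

Intervening on tax_rate: output = 2*tax_rate + 26. Reaching 20 requires tax_rate = -3, outside [-2, 6].
Intervening on subsidy: with other inputs at their observed values, output = 2*subsidy + 12. Solving for 20 gives subsidy = 4, within [-2, 6].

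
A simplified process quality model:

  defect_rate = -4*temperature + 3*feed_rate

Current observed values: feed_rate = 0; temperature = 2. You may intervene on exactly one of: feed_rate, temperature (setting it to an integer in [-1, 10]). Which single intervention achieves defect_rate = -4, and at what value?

Intervening on feed_rate: defect_rate = 3*feed_rate - 8. Reaching -4 requires feed_rate = 4/3, not an integer.
Intervening on temperature: with other inputs at their observed values, defect_rate = -4*temperature. Solving for -4 gives temperature = 1, within [-1, 10].

set temperature = 1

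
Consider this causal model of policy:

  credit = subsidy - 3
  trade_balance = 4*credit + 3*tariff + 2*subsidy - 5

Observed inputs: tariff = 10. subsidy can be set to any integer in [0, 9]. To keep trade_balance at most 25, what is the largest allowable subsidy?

Substituting into the trade_balance equation gives trade_balance = 6*subsidy + 13.
Require 6*subsidy + 13 ≤ 25, so subsidy ≤ 2.
The largest integer in [0, 9] satisfying this is 2.

subsidy = 2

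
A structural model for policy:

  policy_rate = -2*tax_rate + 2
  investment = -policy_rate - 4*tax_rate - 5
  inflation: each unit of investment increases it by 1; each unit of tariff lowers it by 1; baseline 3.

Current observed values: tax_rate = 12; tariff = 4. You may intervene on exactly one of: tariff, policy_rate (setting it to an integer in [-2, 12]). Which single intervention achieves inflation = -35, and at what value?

Intervening on tariff: with other inputs at their observed values, inflation = -tariff - 28. Solving for -35 gives tariff = 7, within [-2, 12].
Intervening on policy_rate: inflation = -policy_rate - 54. Reaching -35 requires policy_rate = -19, outside [-2, 12].

set tariff = 7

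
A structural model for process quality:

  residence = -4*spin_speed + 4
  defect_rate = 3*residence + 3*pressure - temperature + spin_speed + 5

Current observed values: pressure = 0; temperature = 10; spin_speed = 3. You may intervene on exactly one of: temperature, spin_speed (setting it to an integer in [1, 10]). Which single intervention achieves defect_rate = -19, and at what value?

Intervening on temperature: with other inputs at their observed values, defect_rate = -temperature - 16. Solving for -19 gives temperature = 3, within [1, 10].
Intervening on spin_speed: defect_rate = -11*spin_speed + 7. Reaching -19 requires spin_speed = 26/11, not an integer.

set temperature = 3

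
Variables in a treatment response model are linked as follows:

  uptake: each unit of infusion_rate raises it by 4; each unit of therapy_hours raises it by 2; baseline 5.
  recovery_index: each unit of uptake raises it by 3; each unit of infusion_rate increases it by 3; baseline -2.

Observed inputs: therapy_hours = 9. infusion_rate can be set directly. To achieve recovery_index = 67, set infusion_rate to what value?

infusion_rate = 0

Substituting into the uptake equation gives uptake = 4*infusion_rate + 23.
This gives recovery_index = 15*infusion_rate + 67.
Solve 15*infusion_rate + 67 = 67: infusion_rate = (67 - 67) / 15 = 0.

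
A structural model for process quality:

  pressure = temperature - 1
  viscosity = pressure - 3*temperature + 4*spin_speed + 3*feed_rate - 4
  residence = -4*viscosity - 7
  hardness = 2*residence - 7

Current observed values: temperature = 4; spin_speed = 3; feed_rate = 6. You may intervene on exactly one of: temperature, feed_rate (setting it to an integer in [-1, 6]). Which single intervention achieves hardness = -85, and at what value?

set feed_rate = 3

Intervening on temperature: hardness = 16*temperature - 221. Reaching -85 requires temperature = 17/2, not an integer.
Intervening on feed_rate: with other inputs at their observed values, hardness = -24*feed_rate - 13. Solving for -85 gives feed_rate = 3, within [-1, 6].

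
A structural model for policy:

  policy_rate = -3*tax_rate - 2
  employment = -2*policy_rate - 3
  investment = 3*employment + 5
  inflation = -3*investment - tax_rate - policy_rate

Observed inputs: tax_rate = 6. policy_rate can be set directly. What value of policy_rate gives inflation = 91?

policy_rate = 5

Intervening on policy_rate fixes its value directly, overriding its dependence on tax_rate.
Substituting into the investment equation gives investment = -6*policy_rate - 4.
So inflation = 17*policy_rate + 6.
Solve 17*policy_rate + 6 = 91: policy_rate = (91 - 6) / 17 = 5.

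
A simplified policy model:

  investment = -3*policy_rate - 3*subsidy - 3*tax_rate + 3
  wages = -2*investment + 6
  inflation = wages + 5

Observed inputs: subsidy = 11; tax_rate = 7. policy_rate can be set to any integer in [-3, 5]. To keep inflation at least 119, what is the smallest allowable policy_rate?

Substituting into the investment equation gives investment = -3*policy_rate - 51.
This gives wages = 6*policy_rate + 108.
This gives inflation = 6*policy_rate + 113.
Require 6*policy_rate + 113 ≥ 119, so policy_rate ≥ 1.
The smallest integer in [-3, 5] satisfying this is 1.

policy_rate = 1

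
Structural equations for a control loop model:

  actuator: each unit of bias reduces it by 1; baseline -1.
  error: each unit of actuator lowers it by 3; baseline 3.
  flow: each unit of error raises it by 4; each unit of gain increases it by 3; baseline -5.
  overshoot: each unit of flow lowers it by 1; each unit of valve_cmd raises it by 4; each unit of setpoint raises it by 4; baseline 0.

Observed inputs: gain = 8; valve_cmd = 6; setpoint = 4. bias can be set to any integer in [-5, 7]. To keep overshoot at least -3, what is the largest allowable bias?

bias = 0

Substituting into the error equation gives error = 3*bias + 6.
This gives flow = 12*bias + 43.
This gives overshoot = -12*bias - 3.
Require -12*bias - 3 ≥ -3, so bias ≤ 0.
The largest integer in [-5, 7] satisfying this is 0.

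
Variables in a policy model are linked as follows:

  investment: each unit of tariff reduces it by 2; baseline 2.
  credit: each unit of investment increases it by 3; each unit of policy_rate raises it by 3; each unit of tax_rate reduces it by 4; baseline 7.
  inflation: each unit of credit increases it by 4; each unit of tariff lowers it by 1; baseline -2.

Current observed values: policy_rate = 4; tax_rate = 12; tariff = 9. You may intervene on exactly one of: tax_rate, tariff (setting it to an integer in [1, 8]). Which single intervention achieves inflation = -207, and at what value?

Intervening on tax_rate: with other inputs at their observed values, inflation = -16*tax_rate - 127. Solving for -207 gives tax_rate = 5, within [1, 8].
Intervening on tariff: inflation = -25*tariff - 94. Reaching -207 requires tariff = 113/25, not an integer.

set tax_rate = 5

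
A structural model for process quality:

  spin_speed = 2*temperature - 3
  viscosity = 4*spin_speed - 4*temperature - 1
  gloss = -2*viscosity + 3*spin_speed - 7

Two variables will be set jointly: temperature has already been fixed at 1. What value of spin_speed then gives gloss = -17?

spin_speed = 4

With temperature held at 1:
Intervening on spin_speed fixes its value directly, overriding its dependence on temperature.
Substituting into the viscosity equation gives viscosity = 4*spin_speed - 5.
Substituting into the gloss equation gives gloss = -5*spin_speed + 3.
Solve -5*spin_speed + 3 = -17: spin_speed = (-17 - 3) / -5 = 4.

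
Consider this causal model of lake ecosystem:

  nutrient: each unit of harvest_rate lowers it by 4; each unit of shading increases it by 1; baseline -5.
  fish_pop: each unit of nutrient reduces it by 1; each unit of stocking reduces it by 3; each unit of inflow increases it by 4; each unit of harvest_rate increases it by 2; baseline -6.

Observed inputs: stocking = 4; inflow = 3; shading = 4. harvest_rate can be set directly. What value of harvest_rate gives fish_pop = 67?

harvest_rate = 12

Substituting into the nutrient equation gives nutrient = -4*harvest_rate - 1.
fish_pop becomes 6*harvest_rate - 5.
Solve 6*harvest_rate - 5 = 67: harvest_rate = (67 + 5) / 6 = 12.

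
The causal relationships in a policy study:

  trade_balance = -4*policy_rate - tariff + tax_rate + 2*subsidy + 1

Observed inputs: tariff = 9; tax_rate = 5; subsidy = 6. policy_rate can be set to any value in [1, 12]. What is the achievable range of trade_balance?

Substituting into the trade_balance equation gives trade_balance = -4*policy_rate + 9.
Linear in policy_rate, so extremes are at the endpoints: policy_rate = 1 gives trade_balance = 5; policy_rate = 12 gives trade_balance = -39.

-39 to 5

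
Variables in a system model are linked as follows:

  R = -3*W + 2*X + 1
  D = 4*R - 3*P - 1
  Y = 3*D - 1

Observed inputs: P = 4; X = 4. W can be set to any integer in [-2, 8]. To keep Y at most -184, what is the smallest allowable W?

Substituting into the R equation gives R = -3*W + 9.
D becomes -12*W + 23.
Substituting into the Y equation gives Y = -36*W + 68.
Require -36*W + 68 ≤ -184, so W ≥ 7.
The smallest integer in [-2, 8] satisfying this is 7.

W = 7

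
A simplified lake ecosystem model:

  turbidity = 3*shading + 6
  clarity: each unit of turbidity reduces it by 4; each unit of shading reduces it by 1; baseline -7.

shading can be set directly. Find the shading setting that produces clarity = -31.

shading = 0

Substituting into the clarity equation gives clarity = -13*shading - 31.
Solve -13*shading - 31 = -31: shading = (-31 + 31) / -13 = 0.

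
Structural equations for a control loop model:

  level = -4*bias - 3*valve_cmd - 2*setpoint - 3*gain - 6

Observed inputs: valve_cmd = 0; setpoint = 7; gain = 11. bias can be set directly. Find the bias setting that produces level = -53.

Substituting into the level equation gives level = -4*bias - 53.
Solve -4*bias - 53 = -53: bias = (-53 + 53) / -4 = 0.

bias = 0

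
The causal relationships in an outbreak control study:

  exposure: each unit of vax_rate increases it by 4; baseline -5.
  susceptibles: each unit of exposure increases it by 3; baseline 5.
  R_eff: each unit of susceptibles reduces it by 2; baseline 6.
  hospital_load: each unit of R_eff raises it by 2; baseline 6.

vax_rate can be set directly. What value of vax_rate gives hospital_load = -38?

Substituting into the susceptibles equation gives susceptibles = 12*vax_rate - 10.
This gives R_eff = -24*vax_rate + 26.
Substituting into the hospital_load equation gives hospital_load = -48*vax_rate + 58.
Solve -48*vax_rate + 58 = -38: vax_rate = (-38 - 58) / -48 = 2.

vax_rate = 2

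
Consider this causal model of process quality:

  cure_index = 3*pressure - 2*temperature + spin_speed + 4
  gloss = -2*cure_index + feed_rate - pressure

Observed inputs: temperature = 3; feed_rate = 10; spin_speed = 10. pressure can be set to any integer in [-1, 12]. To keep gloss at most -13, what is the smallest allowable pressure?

Substituting into the cure_index equation gives cure_index = 3*pressure + 8.
Substituting into the gloss equation gives gloss = -7*pressure - 6.
Require -7*pressure - 6 ≤ -13, so pressure ≥ 1.
The smallest integer in [-1, 12] satisfying this is 1.

pressure = 1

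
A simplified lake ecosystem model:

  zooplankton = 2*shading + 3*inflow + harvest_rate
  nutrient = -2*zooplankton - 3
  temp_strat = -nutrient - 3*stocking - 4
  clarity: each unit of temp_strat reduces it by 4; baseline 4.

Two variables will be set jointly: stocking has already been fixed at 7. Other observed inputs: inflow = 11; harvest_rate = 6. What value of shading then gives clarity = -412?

shading = 12

With stocking held at 7:
Substituting into the zooplankton equation gives zooplankton = 2*shading + 39.
Substituting into the nutrient equation gives nutrient = -4*shading - 81.
temp_strat becomes 4*shading + 56.
clarity becomes -16*shading - 220.
Solve -16*shading - 220 = -412: shading = (-412 + 220) / -16 = 12.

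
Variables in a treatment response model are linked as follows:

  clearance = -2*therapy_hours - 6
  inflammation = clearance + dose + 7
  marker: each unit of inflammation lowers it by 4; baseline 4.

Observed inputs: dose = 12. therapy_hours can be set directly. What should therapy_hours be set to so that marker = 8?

Substituting into the inflammation equation gives inflammation = -2*therapy_hours + 13.
So marker = 8*therapy_hours - 48.
Solve 8*therapy_hours - 48 = 8: therapy_hours = (8 + 48) / 8 = 7.

therapy_hours = 7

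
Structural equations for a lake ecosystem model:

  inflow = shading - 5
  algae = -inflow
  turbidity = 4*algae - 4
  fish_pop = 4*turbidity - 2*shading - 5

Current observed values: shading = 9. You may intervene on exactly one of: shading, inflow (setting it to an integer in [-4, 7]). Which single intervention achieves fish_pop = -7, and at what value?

Intervening on shading: fish_pop = -18*shading + 59. Reaching -7 requires shading = 11/3, not an integer.
Intervening on inflow: with other inputs at their observed values, fish_pop = -16*inflow - 39. Solving for -7 gives inflow = -2, within [-4, 7].

set inflow = -2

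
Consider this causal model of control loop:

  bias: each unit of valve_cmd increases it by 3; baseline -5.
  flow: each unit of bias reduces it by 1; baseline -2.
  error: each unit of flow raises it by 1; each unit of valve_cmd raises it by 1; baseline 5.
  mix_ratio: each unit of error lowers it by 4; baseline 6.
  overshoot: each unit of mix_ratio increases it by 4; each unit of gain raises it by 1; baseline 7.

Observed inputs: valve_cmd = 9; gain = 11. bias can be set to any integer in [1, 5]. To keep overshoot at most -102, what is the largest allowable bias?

bias = 3

Intervening on bias fixes its value directly, overriding its dependence on valve_cmd.
Substituting into the error equation gives error = -bias + 12.
Substituting into the mix_ratio equation gives mix_ratio = 4*bias - 42.
This gives overshoot = 16*bias - 150.
Require 16*bias - 150 ≤ -102, so bias ≤ 3.
The largest integer in [1, 5] satisfying this is 3.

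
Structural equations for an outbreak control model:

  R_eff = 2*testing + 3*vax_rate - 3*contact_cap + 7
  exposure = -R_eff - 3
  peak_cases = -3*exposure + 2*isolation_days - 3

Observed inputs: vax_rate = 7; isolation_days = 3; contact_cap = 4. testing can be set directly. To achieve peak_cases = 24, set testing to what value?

testing = -6

Substituting into the R_eff equation gives R_eff = 2*testing + 16.
Substituting into the exposure equation gives exposure = -2*testing - 19.
This gives peak_cases = 6*testing + 60.
Solve 6*testing + 60 = 24: testing = (24 - 60) / 6 = -6.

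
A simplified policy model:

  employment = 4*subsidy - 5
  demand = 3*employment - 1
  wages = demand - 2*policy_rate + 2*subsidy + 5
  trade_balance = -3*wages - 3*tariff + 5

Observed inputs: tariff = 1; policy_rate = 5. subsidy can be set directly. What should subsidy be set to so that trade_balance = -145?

subsidy = 5

Substituting into the demand equation gives demand = 12*subsidy - 16.
Substituting into the wages equation gives wages = 14*subsidy - 21.
This gives trade_balance = -42*subsidy + 65.
Solve -42*subsidy + 65 = -145: subsidy = (-145 - 65) / -42 = 5.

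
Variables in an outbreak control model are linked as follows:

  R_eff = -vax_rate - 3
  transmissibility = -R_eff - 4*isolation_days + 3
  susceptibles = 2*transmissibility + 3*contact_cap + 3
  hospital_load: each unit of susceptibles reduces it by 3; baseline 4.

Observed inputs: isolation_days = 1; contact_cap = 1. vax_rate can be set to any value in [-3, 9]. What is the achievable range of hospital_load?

Substituting into the transmissibility equation gives transmissibility = vax_rate + 2.
This gives susceptibles = 2*vax_rate + 10.
Substituting into the hospital_load equation gives hospital_load = -6*vax_rate - 26.
Linear in vax_rate, so extremes are at the endpoints: vax_rate = -3 gives hospital_load = -8; vax_rate = 9 gives hospital_load = -80.

-80 to -8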